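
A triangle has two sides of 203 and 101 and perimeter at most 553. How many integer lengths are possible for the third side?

Triangle inequality: 102 < x < 304. Perimeter ≤ 553 gives x ≤ 553 − 203 − 101 = 249.
So 102 < x ≤ 249; integers 103 through 249: 147 values.

147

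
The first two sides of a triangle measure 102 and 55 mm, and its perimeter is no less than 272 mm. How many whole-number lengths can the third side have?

42

Triangle inequality: 47 < x < 157. Perimeter ≥ 272 gives x ≥ 272 − 102 − 55 = 115.
So 115 ≤ x < 157; integers 115 through 156: 42 values.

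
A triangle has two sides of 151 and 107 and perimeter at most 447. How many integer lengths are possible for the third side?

145

Triangle inequality: 44 < x < 258. Perimeter ≤ 447 gives x ≤ 447 − 151 − 107 = 189.
So 44 < x ≤ 189; integers 45 through 189: 145 values.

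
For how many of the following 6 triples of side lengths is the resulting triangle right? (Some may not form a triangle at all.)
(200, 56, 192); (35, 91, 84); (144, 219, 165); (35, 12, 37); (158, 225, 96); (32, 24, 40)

(200,56,192): 56²+192² = 40000 = 200² → right
(35,91,84): 35²+84² = 8281 = 91² → right
(144,219,165): 144²+165² = 47961 = 219² → right
(35,12,37): 12²+35² = 1369 = 37² → right
(158,225,96): 96²+158² = 34180 < 50625 = 225² → obtuse
(32,24,40): 24²+32² = 1600 = 40² → right
5 of the 6 are right.

5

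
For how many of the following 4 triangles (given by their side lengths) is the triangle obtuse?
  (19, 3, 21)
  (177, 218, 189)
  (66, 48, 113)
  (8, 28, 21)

(19,3,21): 3²+19² = 370 < 441 = 21² → obtuse
(177,218,189): 177²+189² = 67050 > 47524 = 218² → acute
(66,48,113): 48²+66² = 6660 < 12769 = 113² → obtuse
(8,28,21): 8²+21² = 505 < 784 = 28² → obtuse
3 of the 4 are obtuse.

3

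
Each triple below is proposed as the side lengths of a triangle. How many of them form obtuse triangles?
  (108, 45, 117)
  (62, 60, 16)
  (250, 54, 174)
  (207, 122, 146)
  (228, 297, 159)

(108,45,117): 45²+108² = 13689 = 117² → right
(62,60,16): 16²+60² = 3856 > 3844 = 62² → acute
(250,54,174): 54+174 ≤ 250, not a triangle
(207,122,146): 122²+146² = 36200 < 42849 = 207² → obtuse
(228,297,159): 159²+228² = 77265 < 88209 = 297² → obtuse
2 of the 5 are obtuse.

2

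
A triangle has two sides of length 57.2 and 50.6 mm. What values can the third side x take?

6.6 < x < 107.8 (mm)

By the triangle inequality, x must be less than 57.2 + 50.6 = 107.8 and greater than |57.2 − 50.6| = 6.6.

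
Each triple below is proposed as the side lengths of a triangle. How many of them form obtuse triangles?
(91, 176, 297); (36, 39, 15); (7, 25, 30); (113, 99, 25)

(91,176,297): 91+176 ≤ 297, not a triangle
(36,39,15): 15²+36² = 1521 = 39² → right
(7,25,30): 7²+25² = 674 < 900 = 30² → obtuse
(113,99,25): 25²+99² = 10426 < 12769 = 113² → obtuse
2 of the 4 are obtuse.

2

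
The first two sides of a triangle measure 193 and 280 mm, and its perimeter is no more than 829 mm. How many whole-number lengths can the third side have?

Triangle inequality: 87 < x < 473. Perimeter ≤ 829 gives x ≤ 829 − 193 − 280 = 356.
So 87 < x ≤ 356; integers 88 through 356: 269 values.

269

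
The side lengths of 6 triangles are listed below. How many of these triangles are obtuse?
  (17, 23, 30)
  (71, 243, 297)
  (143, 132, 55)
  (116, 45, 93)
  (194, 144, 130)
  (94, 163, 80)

(17,23,30): 17²+23² = 818 < 900 = 30² → obtuse
(71,243,297): 71²+243² = 64090 < 88209 = 297² → obtuse
(143,132,55): 55²+132² = 20449 = 143² → right
(116,45,93): 45²+93² = 10674 < 13456 = 116² → obtuse
(194,144,130): 130²+144² = 37636 = 194² → right
(94,163,80): 80²+94² = 15236 < 26569 = 163² → obtuse
4 of the 6 are obtuse.

4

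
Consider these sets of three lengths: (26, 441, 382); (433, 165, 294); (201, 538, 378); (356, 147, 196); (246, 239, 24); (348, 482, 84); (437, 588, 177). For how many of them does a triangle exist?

(26,382,441): 26+382 ≤ 441 → not valid
(165,294,433): 165+294 > 433 → valid
(201,378,538): 201+378 > 538 → valid
(147,196,356): 147+196 ≤ 356 → not valid
(24,239,246): 24+239 > 246 → valid
(84,348,482): 84+348 ≤ 482 → not valid
(177,437,588): 177+437 > 588 → valid
4 of the 7 triples form a triangle.

4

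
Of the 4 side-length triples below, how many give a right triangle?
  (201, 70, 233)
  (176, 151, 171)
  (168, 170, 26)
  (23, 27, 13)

1

(201,70,233): 70²+201² = 45301 < 54289 = 233² → obtuse
(176,151,171): 151²+171² = 52042 > 30976 = 176² → acute
(168,170,26): 26²+168² = 28900 = 170² → right
(23,27,13): 13²+23² = 698 < 729 = 27² → obtuse
1 of the 4 is right.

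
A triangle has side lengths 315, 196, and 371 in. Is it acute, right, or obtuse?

right

Compare the square of the longest side to the sum of squares of the other two: 196² + 315² = 137641 = 371².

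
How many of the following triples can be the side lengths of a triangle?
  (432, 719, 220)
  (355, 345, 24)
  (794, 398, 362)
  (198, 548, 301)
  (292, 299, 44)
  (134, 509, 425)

3

(220,432,719): 220+432 ≤ 719 → not valid
(24,345,355): 24+345 > 355 → valid
(362,398,794): 362+398 ≤ 794 → not valid
(198,301,548): 198+301 ≤ 548 → not valid
(44,292,299): 44+292 > 299 → valid
(134,425,509): 134+425 > 509 → valid
3 of the 6 triples form a triangle.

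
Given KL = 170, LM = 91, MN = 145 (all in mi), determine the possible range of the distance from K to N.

0 ≤ KN ≤ 406 mi

The maximum is all hops collinear in one direction: 170 + 91 + 145 = 406.
The longest hop is 170; the others sum to 236. Since 170 ≤ 236, the path can fold back on itself completely, so the minimum distance is 0.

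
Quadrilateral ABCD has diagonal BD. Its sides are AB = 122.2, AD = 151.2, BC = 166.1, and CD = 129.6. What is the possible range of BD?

36.5 < BD < 273.4

From triangle ABD: |122.2 − 151.2| < BD < 122.2 + 151.2, i.e. 29.0 < BD < 273.4.
From triangle CBD: 36.5 < BD < 295.7.
Both must hold, so BD lies in the intersection.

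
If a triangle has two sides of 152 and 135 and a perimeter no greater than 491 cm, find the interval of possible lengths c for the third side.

17 < c ≤ 204

Triangle inequality alone gives 17 < c < 287.
The perimeter condition gives c ≤ 491 − 152 − 135 = 204.
Intersecting the two: 17 < c ≤ 204.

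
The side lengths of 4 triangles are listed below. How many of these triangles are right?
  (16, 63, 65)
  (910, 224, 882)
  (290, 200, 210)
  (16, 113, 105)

(16,63,65): 16²+63² = 4225 = 65² → right
(910,224,882): 224²+882² = 828100 = 910² → right
(290,200,210): 200²+210² = 84100 = 290² → right
(16,113,105): 16²+105² = 11281 < 12769 = 113² → obtuse
3 of the 4 are right.

3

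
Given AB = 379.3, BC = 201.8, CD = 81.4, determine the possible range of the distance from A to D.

The maximum is all hops collinear in one direction: 379.3 + 201.8 + 81.4 = 662.5.
The longest hop is 379.3; the others sum to 283.2. Folding the others back against it leaves at least 379.3 − 283.2 = 96.1.

96.1 ≤ AD ≤ 662.5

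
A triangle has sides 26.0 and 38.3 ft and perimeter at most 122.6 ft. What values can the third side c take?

Triangle inequality alone gives 12.3 < c < 64.3.
The perimeter condition gives c ≤ 122.6 − 26.0 − 38.3 = 58.3.
Intersecting the two: 12.3 < c ≤ 58.3.

12.3 < c ≤ 58.3 ft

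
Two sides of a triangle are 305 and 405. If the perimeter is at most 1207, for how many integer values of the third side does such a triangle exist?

Triangle inequality: 100 < x < 710. Perimeter ≤ 1207 gives x ≤ 1207 − 305 − 405 = 497.
So 100 < x ≤ 497; integers 101 through 497: 397 values.

397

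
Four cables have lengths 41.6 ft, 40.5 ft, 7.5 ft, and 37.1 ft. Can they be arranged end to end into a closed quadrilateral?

A quadrilateral exists iff every side is shorter than the sum of the others — equivalently, the longest side is less than the sum of the rest.
Longest side 41.6 < 85.1 (sum of the remaining 3), so yes.

Yes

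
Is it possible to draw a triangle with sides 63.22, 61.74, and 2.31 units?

Yes

The longest side is 63.22, and the other two sum to 64.05.
Since 64.05 > 63.22, the triangle inequality holds.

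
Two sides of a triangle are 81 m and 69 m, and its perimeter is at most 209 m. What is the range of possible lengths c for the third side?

12 < c ≤ 59 m

Triangle inequality alone gives 12 < c < 150.
The perimeter condition gives c ≤ 209 − 81 − 69 = 59.
Intersecting the two: 12 < c ≤ 59.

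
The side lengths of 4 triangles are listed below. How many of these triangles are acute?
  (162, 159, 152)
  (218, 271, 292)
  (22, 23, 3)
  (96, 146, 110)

(162,159,152): 152²+159² = 48385 > 26244 = 162² → acute
(218,271,292): 218²+271² = 120965 > 85264 = 292² → acute
(22,23,3): 3²+22² = 493 < 529 = 23² → obtuse
(96,146,110): 96²+110² = 21316 = 146² → right
2 of the 4 are acute.

2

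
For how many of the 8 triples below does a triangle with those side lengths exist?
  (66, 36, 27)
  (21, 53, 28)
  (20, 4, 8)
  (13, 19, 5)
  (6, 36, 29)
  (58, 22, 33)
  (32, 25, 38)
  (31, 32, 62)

2

(27,36,66): 27+36 ≤ 66 → not valid
(21,28,53): 21+28 ≤ 53 → not valid
(4,8,20): 4+8 ≤ 20 → not valid
(5,13,19): 5+13 ≤ 19 → not valid
(6,29,36): 6+29 ≤ 36 → not valid
(22,33,58): 22+33 ≤ 58 → not valid
(25,32,38): 25+32 > 38 → valid
(31,32,62): 31+32 > 62 → valid
2 of the 8 triples form a triangle.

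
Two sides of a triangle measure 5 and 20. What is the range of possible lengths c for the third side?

15 < c < 25

By the triangle inequality, c must be less than 5 + 20 = 25 and greater than |5 − 20| = 15.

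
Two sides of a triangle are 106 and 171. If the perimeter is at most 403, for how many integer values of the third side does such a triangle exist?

Triangle inequality: 65 < x < 277. Perimeter ≤ 403 gives x ≤ 403 − 106 − 171 = 126.
So 65 < x ≤ 126; integers 66 through 126: 61 values.

61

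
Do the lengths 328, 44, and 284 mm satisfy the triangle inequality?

The two shorter sides sum to 328, exactly equal to the longest side 328.
That gives only a degenerate (flat) triangle — the inequality must be strict.

No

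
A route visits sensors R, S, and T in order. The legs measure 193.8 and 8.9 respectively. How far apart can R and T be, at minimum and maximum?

184.9 ≤ RT ≤ 202.7

By the triangle inequality, |193.8 − 8.9| ≤ RT ≤ 193.8 + 8.9.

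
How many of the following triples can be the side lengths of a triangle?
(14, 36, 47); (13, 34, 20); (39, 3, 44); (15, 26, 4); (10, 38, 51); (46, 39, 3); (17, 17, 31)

(14,36,47): 14+36 > 47 → valid
(13,20,34): 13+20 ≤ 34 → not valid
(3,39,44): 3+39 ≤ 44 → not valid
(4,15,26): 4+15 ≤ 26 → not valid
(10,38,51): 10+38 ≤ 51 → not valid
(3,39,46): 3+39 ≤ 46 → not valid
(17,17,31): 17+17 > 31 → valid
2 of the 7 triples form a triangle.

2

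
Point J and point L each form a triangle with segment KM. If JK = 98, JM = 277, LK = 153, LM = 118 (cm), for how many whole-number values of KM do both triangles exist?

91

From triangle JKM: 179 < KM < 375.
From triangle LKM: 35 < KM < 271.
Intersection: 179 < KM < 271, so integers 180 through 270: 91 values.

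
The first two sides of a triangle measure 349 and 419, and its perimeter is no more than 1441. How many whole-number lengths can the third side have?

Triangle inequality: 70 < x < 768. Perimeter ≤ 1441 gives x ≤ 1441 − 349 − 419 = 673.
So 70 < x ≤ 673; integers 71 through 673: 603 values.

603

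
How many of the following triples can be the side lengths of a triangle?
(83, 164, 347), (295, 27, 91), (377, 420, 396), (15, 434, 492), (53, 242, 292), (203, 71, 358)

(83,164,347): 83+164 ≤ 347 → not valid
(27,91,295): 27+91 ≤ 295 → not valid
(377,396,420): 377+396 > 420 → valid
(15,434,492): 15+434 ≤ 492 → not valid
(53,242,292): 53+242 > 292 → valid
(71,203,358): 71+203 ≤ 358 → not valid
2 of the 6 triples form a triangle.

2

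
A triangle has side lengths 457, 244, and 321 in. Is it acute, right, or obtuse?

Compare the square of the longest side to the sum of squares of the other two: 244² + 321² = 162577 < 208849 = 457².

obtuse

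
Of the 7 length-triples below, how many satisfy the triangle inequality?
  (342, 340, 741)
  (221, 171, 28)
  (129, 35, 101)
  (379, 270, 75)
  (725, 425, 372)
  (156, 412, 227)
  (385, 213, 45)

(340,342,741): 340+342 ≤ 741 → not valid
(28,171,221): 28+171 ≤ 221 → not valid
(35,101,129): 35+101 > 129 → valid
(75,270,379): 75+270 ≤ 379 → not valid
(372,425,725): 372+425 > 725 → valid
(156,227,412): 156+227 ≤ 412 → not valid
(45,213,385): 45+213 ≤ 385 → not valid
2 of the 7 triples form a triangle.

2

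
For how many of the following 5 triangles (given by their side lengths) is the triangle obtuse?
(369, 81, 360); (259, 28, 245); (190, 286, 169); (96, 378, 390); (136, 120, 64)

(369,81,360): 81²+360² = 136161 = 369² → right
(259,28,245): 28²+245² = 60809 < 67081 = 259² → obtuse
(190,286,169): 169²+190² = 64661 < 81796 = 286² → obtuse
(96,378,390): 96²+378² = 152100 = 390² → right
(136,120,64): 64²+120² = 18496 = 136² → right
2 of the 5 are obtuse.

2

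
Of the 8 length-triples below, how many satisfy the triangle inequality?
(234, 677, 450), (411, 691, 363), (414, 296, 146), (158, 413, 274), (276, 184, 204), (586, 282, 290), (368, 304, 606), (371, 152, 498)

7

(234,450,677): 234+450 > 677 → valid
(363,411,691): 363+411 > 691 → valid
(146,296,414): 146+296 > 414 → valid
(158,274,413): 158+274 > 413 → valid
(184,204,276): 184+204 > 276 → valid
(282,290,586): 282+290 ≤ 586 → not valid
(304,368,606): 304+368 > 606 → valid
(152,371,498): 152+371 > 498 → valid
7 of the 8 triples form a triangle.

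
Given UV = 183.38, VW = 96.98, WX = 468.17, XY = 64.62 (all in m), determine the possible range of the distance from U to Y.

123.19 ≤ UY ≤ 813.15 m

The maximum is all hops collinear in one direction: 183.38 + 96.98 + 468.17 + 64.62 = 813.15.
The longest hop is 468.17; the others sum to 344.98. Folding the others back against it leaves at least 468.17 − 344.98 = 123.19.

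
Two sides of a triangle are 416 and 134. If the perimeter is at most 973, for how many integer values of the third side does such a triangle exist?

Triangle inequality: 282 < x < 550. Perimeter ≤ 973 gives x ≤ 973 − 416 − 134 = 423.
So 282 < x ≤ 423; integers 283 through 423: 141 values.

141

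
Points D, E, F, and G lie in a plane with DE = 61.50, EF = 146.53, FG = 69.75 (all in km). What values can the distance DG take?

The maximum is all hops collinear in one direction: 61.50 + 146.53 + 69.75 = 277.78.
The longest hop is 146.53; the others sum to 131.25. Folding the others back against it leaves at least 146.53 − 131.25 = 15.28.

15.28 ≤ DG ≤ 277.78 km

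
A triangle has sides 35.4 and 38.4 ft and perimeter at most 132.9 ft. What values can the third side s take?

Triangle inequality alone gives 3.0 < s < 73.8.
The perimeter condition gives s ≤ 132.9 − 35.4 − 38.4 = 59.1.
Intersecting the two: 3.0 < s ≤ 59.1.

3.0 < s ≤ 59.1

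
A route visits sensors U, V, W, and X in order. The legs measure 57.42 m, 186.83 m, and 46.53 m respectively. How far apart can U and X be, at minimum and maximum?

82.88 ≤ UX ≤ 290.78 m

The maximum is all hops collinear in one direction: 57.42 + 186.83 + 46.53 = 290.78.
The longest hop is 186.83; the others sum to 103.95. Folding the others back against it leaves at least 186.83 − 103.95 = 82.88.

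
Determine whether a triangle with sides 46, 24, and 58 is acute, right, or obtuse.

obtuse

Compare the square of the longest side to the sum of squares of the other two: 24² + 46² = 2692 < 3364 = 58².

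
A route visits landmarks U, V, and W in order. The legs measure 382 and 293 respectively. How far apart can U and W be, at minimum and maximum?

By the triangle inequality, |382 − 293| ≤ UW ≤ 382 + 293.

89 ≤ UW ≤ 675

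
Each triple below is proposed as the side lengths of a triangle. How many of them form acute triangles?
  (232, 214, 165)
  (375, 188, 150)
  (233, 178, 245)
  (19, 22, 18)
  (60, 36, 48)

(232,214,165): 165²+214² = 73021 > 53824 = 232² → acute
(375,188,150): 150+188 ≤ 375, not a triangle
(233,178,245): 178²+233² = 85973 > 60025 = 245² → acute
(19,22,18): 18²+19² = 685 > 484 = 22² → acute
(60,36,48): 36²+48² = 3600 = 60² → right
3 of the 5 are acute.

3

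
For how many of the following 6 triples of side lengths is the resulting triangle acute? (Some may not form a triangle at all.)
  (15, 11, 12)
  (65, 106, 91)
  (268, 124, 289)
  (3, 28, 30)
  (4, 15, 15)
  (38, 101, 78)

(15,11,12): 11²+12² = 265 > 225 = 15² → acute
(65,106,91): 65²+91² = 12506 > 11236 = 106² → acute
(268,124,289): 124²+268² = 87200 > 83521 = 289² → acute
(3,28,30): 3²+28² = 793 < 900 = 30² → obtuse
(4,15,15): 4²+15² = 241 > 225 = 15² → acute
(38,101,78): 38²+78² = 7528 < 10201 = 101² → obtuse
4 of the 6 are acute.

4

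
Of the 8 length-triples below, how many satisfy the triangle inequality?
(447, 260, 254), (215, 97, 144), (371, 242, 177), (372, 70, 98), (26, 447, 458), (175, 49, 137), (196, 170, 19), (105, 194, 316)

5

(254,260,447): 254+260 > 447 → valid
(97,144,215): 97+144 > 215 → valid
(177,242,371): 177+242 > 371 → valid
(70,98,372): 70+98 ≤ 372 → not valid
(26,447,458): 26+447 > 458 → valid
(49,137,175): 49+137 > 175 → valid
(19,170,196): 19+170 ≤ 196 → not valid
(105,194,316): 105+194 ≤ 316 → not valid
5 of the 8 triples form a triangle.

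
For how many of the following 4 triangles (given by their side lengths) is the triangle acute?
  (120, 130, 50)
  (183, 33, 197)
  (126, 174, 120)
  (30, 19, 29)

1

(120,130,50): 50²+120² = 16900 = 130² → right
(183,33,197): 33²+183² = 34578 < 38809 = 197² → obtuse
(126,174,120): 120²+126² = 30276 = 174² → right
(30,19,29): 19²+29² = 1202 > 900 = 30² → acute
1 of the 4 is acute.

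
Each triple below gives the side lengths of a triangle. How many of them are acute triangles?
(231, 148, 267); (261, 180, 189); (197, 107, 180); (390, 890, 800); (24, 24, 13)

(231,148,267): 148²+231² = 75265 > 71289 = 267² → acute
(261,180,189): 180²+189² = 68121 = 261² → right
(197,107,180): 107²+180² = 43849 > 38809 = 197² → acute
(390,890,800): 390²+800² = 792100 = 890² → right
(24,24,13): 13²+24² = 745 > 576 = 24² → acute
3 of the 5 are acute.

3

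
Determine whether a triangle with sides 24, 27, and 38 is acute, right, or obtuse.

Compare the square of the longest side to the sum of squares of the other two: 24² + 27² = 1305 < 1444 = 38².

obtuse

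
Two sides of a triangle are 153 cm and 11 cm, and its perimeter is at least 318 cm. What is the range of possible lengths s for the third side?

154 ≤ s < 164

Triangle inequality alone gives 142 < s < 164.
The perimeter condition gives s ≥ 318 − 153 − 11 = 154.
Intersecting the two: 154 ≤ s < 164.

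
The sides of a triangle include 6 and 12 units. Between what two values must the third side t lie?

By the triangle inequality, t must be less than 6 + 12 = 18 and greater than |6 − 12| = 6.

6 < t < 18 (units)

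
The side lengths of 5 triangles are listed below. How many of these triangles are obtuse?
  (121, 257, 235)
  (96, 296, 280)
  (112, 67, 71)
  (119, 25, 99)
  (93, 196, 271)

3

(121,257,235): 121²+235² = 69866 > 66049 = 257² → acute
(96,296,280): 96²+280² = 87616 = 296² → right
(112,67,71): 67²+71² = 9530 < 12544 = 112² → obtuse
(119,25,99): 25²+99² = 10426 < 14161 = 119² → obtuse
(93,196,271): 93²+196² = 47065 < 73441 = 271² → obtuse
3 of the 5 are obtuse.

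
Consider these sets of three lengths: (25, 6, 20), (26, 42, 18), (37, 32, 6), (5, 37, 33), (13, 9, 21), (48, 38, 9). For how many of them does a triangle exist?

(6,20,25): 6+20 > 25 → valid
(18,26,42): 18+26 > 42 → valid
(6,32,37): 6+32 > 37 → valid
(5,33,37): 5+33 > 37 → valid
(9,13,21): 9+13 > 21 → valid
(9,38,48): 9+38 ≤ 48 → not valid
5 of the 6 triples form a triangle.

5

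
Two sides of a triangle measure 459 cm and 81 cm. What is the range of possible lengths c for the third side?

378 < c < 540 (cm)

By the triangle inequality, c must be less than 459 + 81 = 540 and greater than |459 − 81| = 378.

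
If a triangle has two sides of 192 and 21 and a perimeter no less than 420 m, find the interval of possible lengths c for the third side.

Triangle inequality alone gives 171 < c < 213.
The perimeter condition gives c ≥ 420 − 192 − 21 = 207.
Intersecting the two: 207 ≤ c < 213.

207 ≤ c < 213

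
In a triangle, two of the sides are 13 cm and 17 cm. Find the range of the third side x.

By the triangle inequality, x must be less than 13 + 17 = 30 and greater than |13 − 17| = 4.

4 < x < 30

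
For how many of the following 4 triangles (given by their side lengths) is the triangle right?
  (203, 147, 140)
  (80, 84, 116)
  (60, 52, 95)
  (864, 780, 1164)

3

(203,147,140): 140²+147² = 41209 = 203² → right
(80,84,116): 80²+84² = 13456 = 116² → right
(60,52,95): 52²+60² = 6304 < 9025 = 95² → obtuse
(864,780,1164): 780²+864² = 1354896 = 1164² → right
3 of the 4 are right.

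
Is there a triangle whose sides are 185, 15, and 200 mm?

No

The two shorter sides sum to 200, exactly equal to the longest side 200.
That gives only a degenerate (flat) triangle — the inequality must be strict.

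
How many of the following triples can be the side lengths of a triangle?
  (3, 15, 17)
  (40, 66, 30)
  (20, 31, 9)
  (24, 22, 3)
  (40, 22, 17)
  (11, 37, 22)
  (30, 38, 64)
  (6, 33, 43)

(3,15,17): 3+15 > 17 → valid
(30,40,66): 30+40 > 66 → valid
(9,20,31): 9+20 ≤ 31 → not valid
(3,22,24): 3+22 > 24 → valid
(17,22,40): 17+22 ≤ 40 → not valid
(11,22,37): 11+22 ≤ 37 → not valid
(30,38,64): 30+38 > 64 → valid
(6,33,43): 6+33 ≤ 43 → not valid
4 of the 8 triples form a triangle.

4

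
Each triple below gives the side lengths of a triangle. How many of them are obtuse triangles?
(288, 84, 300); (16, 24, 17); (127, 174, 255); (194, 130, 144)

2

(288,84,300): 84²+288² = 90000 = 300² → right
(16,24,17): 16²+17² = 545 < 576 = 24² → obtuse
(127,174,255): 127²+174² = 46405 < 65025 = 255² → obtuse
(194,130,144): 130²+144² = 37636 = 194² → right
2 of the 4 are obtuse.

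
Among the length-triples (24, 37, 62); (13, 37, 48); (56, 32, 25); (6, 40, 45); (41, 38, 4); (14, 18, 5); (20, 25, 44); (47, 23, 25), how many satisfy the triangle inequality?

7

(24,37,62): 24+37 ≤ 62 → not valid
(13,37,48): 13+37 > 48 → valid
(25,32,56): 25+32 > 56 → valid
(6,40,45): 6+40 > 45 → valid
(4,38,41): 4+38 > 41 → valid
(5,14,18): 5+14 > 18 → valid
(20,25,44): 20+25 > 44 → valid
(23,25,47): 23+25 > 47 → valid
7 of the 8 triples form a triangle.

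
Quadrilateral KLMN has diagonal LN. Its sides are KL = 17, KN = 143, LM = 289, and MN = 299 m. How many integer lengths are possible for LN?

33

From triangle KLN: 126 < LN < 160.
From triangle MLN: 10 < LN < 588.
Intersection: 126 < LN < 160, so integers 127 through 159: 33 values.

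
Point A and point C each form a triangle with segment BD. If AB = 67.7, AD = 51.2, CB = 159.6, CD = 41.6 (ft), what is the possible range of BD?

118.0 < BD < 118.9

From triangle ABD: |67.7 − 51.2| < BD < 67.7 + 51.2, i.e. 16.5 < BD < 118.9.
From triangle CBD: 118.0 < BD < 201.2.
Both must hold, so BD lies in the intersection.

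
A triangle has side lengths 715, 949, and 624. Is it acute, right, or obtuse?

right

Compare the square of the longest side to the sum of squares of the other two: 624² + 715² = 900601 = 949².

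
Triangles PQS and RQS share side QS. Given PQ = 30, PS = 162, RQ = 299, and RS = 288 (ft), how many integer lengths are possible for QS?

59

From triangle PQS: 132 < QS < 192.
From triangle RQS: 11 < QS < 587.
Intersection: 132 < QS < 192, so integers 133 through 191: 59 values.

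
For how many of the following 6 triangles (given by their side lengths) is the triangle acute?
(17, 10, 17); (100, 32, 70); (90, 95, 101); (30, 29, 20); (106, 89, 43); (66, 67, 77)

4

(17,10,17): 10²+17² = 389 > 289 = 17² → acute
(100,32,70): 32²+70² = 5924 < 10000 = 100² → obtuse
(90,95,101): 90²+95² = 17125 > 10201 = 101² → acute
(30,29,20): 20²+29² = 1241 > 900 = 30² → acute
(106,89,43): 43²+89² = 9770 < 11236 = 106² → obtuse
(66,67,77): 66²+67² = 8845 > 5929 = 77² → acute
4 of the 6 are acute.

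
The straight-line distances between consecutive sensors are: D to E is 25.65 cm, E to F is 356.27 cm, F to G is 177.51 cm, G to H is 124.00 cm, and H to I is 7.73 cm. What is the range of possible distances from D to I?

21.38 ≤ DI ≤ 691.16 cm

The maximum is all hops collinear in one direction: 25.65 + 356.27 + 177.51 + 124.00 + 7.73 = 691.16.
The longest hop is 356.27; the others sum to 334.89. Folding the others back against it leaves at least 356.27 − 334.89 = 21.38.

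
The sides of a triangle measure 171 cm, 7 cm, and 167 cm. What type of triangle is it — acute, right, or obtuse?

obtuse

Compare the square of the longest side to the sum of squares of the other two: 7² + 167² = 27938 < 29241 = 171².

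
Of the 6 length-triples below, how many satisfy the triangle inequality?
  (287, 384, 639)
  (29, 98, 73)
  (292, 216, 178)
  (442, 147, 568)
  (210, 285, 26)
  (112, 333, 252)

(287,384,639): 287+384 > 639 → valid
(29,73,98): 29+73 > 98 → valid
(178,216,292): 178+216 > 292 → valid
(147,442,568): 147+442 > 568 → valid
(26,210,285): 26+210 ≤ 285 → not valid
(112,252,333): 112+252 > 333 → valid
5 of the 6 triples form a triangle.

5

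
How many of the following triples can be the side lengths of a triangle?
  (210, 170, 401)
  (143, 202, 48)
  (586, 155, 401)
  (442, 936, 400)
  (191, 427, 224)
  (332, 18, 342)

(170,210,401): 170+210 ≤ 401 → not valid
(48,143,202): 48+143 ≤ 202 → not valid
(155,401,586): 155+401 ≤ 586 → not valid
(400,442,936): 400+442 ≤ 936 → not valid
(191,224,427): 191+224 ≤ 427 → not valid
(18,332,342): 18+332 > 342 → valid
1 of the 6 triples forms a triangle.

1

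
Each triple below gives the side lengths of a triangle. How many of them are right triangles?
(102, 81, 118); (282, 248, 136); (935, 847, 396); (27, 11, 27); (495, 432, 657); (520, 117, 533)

(102,81,118): 81²+102² = 16965 > 13924 = 118² → acute
(282,248,136): 136²+248² = 80000 > 79524 = 282² → acute
(935,847,396): 396²+847² = 874225 = 935² → right
(27,11,27): 11²+27² = 850 > 729 = 27² → acute
(495,432,657): 432²+495² = 431649 = 657² → right
(520,117,533): 117²+520² = 284089 = 533² → right
3 of the 6 are right.

3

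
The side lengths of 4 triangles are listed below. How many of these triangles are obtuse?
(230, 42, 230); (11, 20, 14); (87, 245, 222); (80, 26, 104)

(230,42,230): 42²+230² = 54664 > 52900 = 230² → acute
(11,20,14): 11²+14² = 317 < 400 = 20² → obtuse
(87,245,222): 87²+222² = 56853 < 60025 = 245² → obtuse
(80,26,104): 26²+80² = 7076 < 10816 = 104² → obtuse
3 of the 4 are obtuse.

3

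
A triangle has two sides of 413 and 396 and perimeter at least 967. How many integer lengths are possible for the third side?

651

Triangle inequality: 17 < x < 809. Perimeter ≥ 967 gives x ≥ 967 − 413 − 396 = 158.
So 158 ≤ x < 809; integers 158 through 808: 651 values.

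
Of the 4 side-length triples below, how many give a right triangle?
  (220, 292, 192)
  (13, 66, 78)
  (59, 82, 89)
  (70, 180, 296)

1

(220,292,192): 192²+220² = 85264 = 292² → right
(13,66,78): 13²+66² = 4525 < 6084 = 78² → obtuse
(59,82,89): 59²+82² = 10205 > 7921 = 89² → acute
(70,180,296): 70+180 ≤ 296, not a triangle
1 of the 4 is right.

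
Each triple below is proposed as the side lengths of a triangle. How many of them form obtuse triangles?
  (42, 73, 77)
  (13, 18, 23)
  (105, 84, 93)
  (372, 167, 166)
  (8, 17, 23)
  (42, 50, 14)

3

(42,73,77): 42²+73² = 7093 > 5929 = 77² → acute
(13,18,23): 13²+18² = 493 < 529 = 23² → obtuse
(105,84,93): 84²+93² = 15705 > 11025 = 105² → acute
(372,167,166): 166+167 ≤ 372, not a triangle
(8,17,23): 8²+17² = 353 < 529 = 23² → obtuse
(42,50,14): 14²+42² = 1960 < 2500 = 50² → obtuse
3 of the 6 are obtuse.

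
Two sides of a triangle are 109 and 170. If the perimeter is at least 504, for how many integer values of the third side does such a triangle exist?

54

Triangle inequality: 61 < x < 279. Perimeter ≥ 504 gives x ≥ 504 − 109 − 170 = 225.
So 225 ≤ x < 279; integers 225 through 278: 54 values.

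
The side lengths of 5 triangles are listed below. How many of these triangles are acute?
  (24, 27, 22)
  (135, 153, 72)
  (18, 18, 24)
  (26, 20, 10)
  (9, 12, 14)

(24,27,22): 22²+24² = 1060 > 729 = 27² → acute
(135,153,72): 72²+135² = 23409 = 153² → right
(18,18,24): 18²+18² = 648 > 576 = 24² → acute
(26,20,10): 10²+20² = 500 < 676 = 26² → obtuse
(9,12,14): 9²+12² = 225 > 196 = 14² → acute
3 of the 5 are acute.

3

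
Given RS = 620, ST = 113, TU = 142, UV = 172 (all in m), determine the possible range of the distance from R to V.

193 ≤ RV ≤ 1047 m

The maximum is all hops collinear in one direction: 620 + 113 + 142 + 172 = 1047.
The longest hop is 620; the others sum to 427. Folding the others back against it leaves at least 620 − 427 = 193.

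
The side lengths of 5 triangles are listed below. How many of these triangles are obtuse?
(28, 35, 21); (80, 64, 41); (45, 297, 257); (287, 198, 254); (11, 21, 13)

3

(28,35,21): 21²+28² = 1225 = 35² → right
(80,64,41): 41²+64² = 5777 < 6400 = 80² → obtuse
(45,297,257): 45²+257² = 68074 < 88209 = 297² → obtuse
(287,198,254): 198²+254² = 103720 > 82369 = 287² → acute
(11,21,13): 11²+13² = 290 < 441 = 21² → obtuse
3 of the 5 are obtuse.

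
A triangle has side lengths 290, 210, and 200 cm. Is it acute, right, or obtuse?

right

Compare the square of the longest side to the sum of squares of the other two: 200² + 210² = 84100 = 290².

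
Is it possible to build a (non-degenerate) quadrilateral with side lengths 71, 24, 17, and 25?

No

For a quadrilateral, each side must be shorter than the sum of the others.
Here the longest side is 71, but the remaining 3 sides sum to only 66.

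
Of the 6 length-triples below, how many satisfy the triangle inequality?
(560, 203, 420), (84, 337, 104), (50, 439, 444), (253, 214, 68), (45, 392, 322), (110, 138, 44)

4

(203,420,560): 203+420 > 560 → valid
(84,104,337): 84+104 ≤ 337 → not valid
(50,439,444): 50+439 > 444 → valid
(68,214,253): 68+214 > 253 → valid
(45,322,392): 45+322 ≤ 392 → not valid
(44,110,138): 44+110 > 138 → valid
4 of the 6 triples form a triangle.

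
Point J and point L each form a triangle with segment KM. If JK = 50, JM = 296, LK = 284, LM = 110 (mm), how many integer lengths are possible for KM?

From triangle JKM: 246 < KM < 346.
From triangle LKM: 174 < KM < 394.
Intersection: 246 < KM < 346, so integers 247 through 345: 99 values.

99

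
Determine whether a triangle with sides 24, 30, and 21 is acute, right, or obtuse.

acute

Compare the square of the longest side to the sum of squares of the other two: 21² + 24² = 1017 > 900 = 30².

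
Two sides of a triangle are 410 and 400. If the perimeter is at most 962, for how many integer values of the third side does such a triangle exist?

Triangle inequality: 10 < x < 810. Perimeter ≤ 962 gives x ≤ 962 − 410 − 400 = 152.
So 10 < x ≤ 152; integers 11 through 152: 142 values.

142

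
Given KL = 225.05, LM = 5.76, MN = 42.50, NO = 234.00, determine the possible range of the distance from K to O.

The maximum is all hops collinear in one direction: 225.05 + 5.76 + 42.50 + 234.00 = 507.31.
The longest hop is 234.00; the others sum to 273.31. Since 234.00 ≤ 273.31, the path can fold back on itself completely, so the minimum distance is 0.

0 ≤ KO ≤ 507.31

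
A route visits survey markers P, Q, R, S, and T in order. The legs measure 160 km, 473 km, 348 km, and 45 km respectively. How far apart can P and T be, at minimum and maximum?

0 ≤ PT ≤ 1026 km

The maximum is all hops collinear in one direction: 160 + 473 + 348 + 45 = 1026.
The longest hop is 473; the others sum to 553. Since 473 ≤ 553, the path can fold back on itself completely, so the minimum distance is 0.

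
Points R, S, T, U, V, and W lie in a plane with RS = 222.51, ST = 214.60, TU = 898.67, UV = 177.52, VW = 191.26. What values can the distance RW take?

92.78 ≤ RW ≤ 1704.56

The maximum is all hops collinear in one direction: 222.51 + 214.60 + 898.67 + 177.52 + 191.26 = 1704.56.
The longest hop is 898.67; the others sum to 805.89. Folding the others back against it leaves at least 898.67 − 805.89 = 92.78.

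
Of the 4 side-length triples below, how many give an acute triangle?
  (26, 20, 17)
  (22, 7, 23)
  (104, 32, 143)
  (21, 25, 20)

3

(26,20,17): 17²+20² = 689 > 676 = 26² → acute
(22,7,23): 7²+22² = 533 > 529 = 23² → acute
(104,32,143): 32+104 ≤ 143, not a triangle
(21,25,20): 20²+21² = 841 > 625 = 25² → acute
3 of the 4 are acute.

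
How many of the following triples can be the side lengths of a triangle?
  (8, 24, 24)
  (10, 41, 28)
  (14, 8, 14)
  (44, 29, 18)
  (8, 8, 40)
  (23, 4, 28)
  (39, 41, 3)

4

(8,24,24): 8+24 > 24 → valid
(10,28,41): 10+28 ≤ 41 → not valid
(8,14,14): 8+14 > 14 → valid
(18,29,44): 18+29 > 44 → valid
(8,8,40): 8+8 ≤ 40 → not valid
(4,23,28): 4+23 ≤ 28 → not valid
(3,39,41): 3+39 > 41 → valid
4 of the 7 triples form a triangle.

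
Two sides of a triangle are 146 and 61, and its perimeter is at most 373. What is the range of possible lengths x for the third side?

85 < x ≤ 166

Triangle inequality alone gives 85 < x < 207.
The perimeter condition gives x ≤ 373 − 146 − 61 = 166.
Intersecting the two: 85 < x ≤ 166.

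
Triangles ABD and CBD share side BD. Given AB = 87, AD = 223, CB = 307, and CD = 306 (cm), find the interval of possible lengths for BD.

136 < BD < 310

From triangle ABD: |87 − 223| < BD < 87 + 223, i.e. 136 < BD < 310.
From triangle CBD: 1 < BD < 613.
Both must hold, so BD lies in the intersection.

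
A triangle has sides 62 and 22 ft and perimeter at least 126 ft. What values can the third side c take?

42 ≤ c < 84

Triangle inequality alone gives 40 < c < 84.
The perimeter condition gives c ≥ 126 − 62 − 22 = 42.
Intersecting the two: 42 ≤ c < 84.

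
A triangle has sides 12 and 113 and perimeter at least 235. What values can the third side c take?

110 ≤ c < 125

Triangle inequality alone gives 101 < c < 125.
The perimeter condition gives c ≥ 235 − 12 − 113 = 110.
Intersecting the two: 110 ≤ c < 125.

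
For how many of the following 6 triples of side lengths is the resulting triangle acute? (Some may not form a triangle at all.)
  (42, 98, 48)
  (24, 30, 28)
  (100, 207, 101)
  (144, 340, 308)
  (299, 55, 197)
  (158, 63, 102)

1

(42,98,48): 42+48 ≤ 98, not a triangle
(24,30,28): 24²+28² = 1360 > 900 = 30² → acute
(100,207,101): 100+101 ≤ 207, not a triangle
(144,340,308): 144²+308² = 115600 = 340² → right
(299,55,197): 55+197 ≤ 299, not a triangle
(158,63,102): 63²+102² = 14373 < 24964 = 158² → obtuse
1 of the 6 is acute.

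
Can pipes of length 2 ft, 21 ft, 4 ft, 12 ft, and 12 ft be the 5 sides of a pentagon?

Yes

A pentagon exists iff every side is shorter than the sum of the others — equivalently, the longest side is less than the sum of the rest.
Longest side 21 < 30 (sum of the remaining 4), so yes.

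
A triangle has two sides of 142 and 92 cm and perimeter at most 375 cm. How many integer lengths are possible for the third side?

91

Triangle inequality: 50 < x < 234. Perimeter ≤ 375 gives x ≤ 375 − 142 − 92 = 141.
So 50 < x ≤ 141; integers 51 through 141: 91 values.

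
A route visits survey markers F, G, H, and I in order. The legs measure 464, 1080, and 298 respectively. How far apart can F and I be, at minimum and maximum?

The maximum is all hops collinear in one direction: 464 + 1080 + 298 = 1842.
The longest hop is 1080; the others sum to 762. Folding the others back against it leaves at least 1080 − 762 = 318.

318 ≤ FI ≤ 1842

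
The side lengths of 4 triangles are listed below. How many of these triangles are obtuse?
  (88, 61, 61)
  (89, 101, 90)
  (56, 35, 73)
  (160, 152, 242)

(88,61,61): 61²+61² = 7442 < 7744 = 88² → obtuse
(89,101,90): 89²+90² = 16021 > 10201 = 101² → acute
(56,35,73): 35²+56² = 4361 < 5329 = 73² → obtuse
(160,152,242): 152²+160² = 48704 < 58564 = 242² → obtuse
3 of the 4 are obtuse.

3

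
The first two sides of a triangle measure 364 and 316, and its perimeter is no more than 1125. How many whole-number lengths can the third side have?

397

Triangle inequality: 48 < x < 680. Perimeter ≤ 1125 gives x ≤ 1125 − 364 − 316 = 445.
So 48 < x ≤ 445; integers 49 through 445: 397 values.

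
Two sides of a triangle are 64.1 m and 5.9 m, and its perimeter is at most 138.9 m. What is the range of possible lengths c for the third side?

58.2 < c ≤ 68.9 m

Triangle inequality alone gives 58.2 < c < 70.0.
The perimeter condition gives c ≤ 138.9 − 64.1 − 5.9 = 68.9.
Intersecting the two: 58.2 < c ≤ 68.9.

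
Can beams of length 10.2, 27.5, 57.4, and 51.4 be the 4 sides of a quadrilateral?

A quadrilateral exists iff every side is shorter than the sum of the others — equivalently, the longest side is less than the sum of the rest.
Longest side 57.4 < 89.1 (sum of the remaining 3), so yes.

Yes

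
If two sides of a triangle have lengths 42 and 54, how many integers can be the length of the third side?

The third side lies in the open interval (12, 96).
Integers from 13 to 95 inclusive: 95 − 13 + 1 = 83.

83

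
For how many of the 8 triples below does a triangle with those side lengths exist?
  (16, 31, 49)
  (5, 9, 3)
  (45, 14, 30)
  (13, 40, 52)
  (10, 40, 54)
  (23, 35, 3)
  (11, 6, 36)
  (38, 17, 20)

1

(16,31,49): 16+31 ≤ 49 → not valid
(3,5,9): 3+5 ≤ 9 → not valid
(14,30,45): 14+30 ≤ 45 → not valid
(13,40,52): 13+40 > 52 → valid
(10,40,54): 10+40 ≤ 54 → not valid
(3,23,35): 3+23 ≤ 35 → not valid
(6,11,36): 6+11 ≤ 36 → not valid
(17,20,38): 17+20 ≤ 38 → not valid
1 of the 8 triples forms a triangle.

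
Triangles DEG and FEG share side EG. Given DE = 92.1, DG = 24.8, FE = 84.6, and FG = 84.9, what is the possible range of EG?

67.3 < EG < 116.9

From triangle DEG: |92.1 − 24.8| < EG < 92.1 + 24.8, i.e. 67.3 < EG < 116.9.
From triangle FEG: 0.3 < EG < 169.5.
Both must hold, so EG lies in the intersection.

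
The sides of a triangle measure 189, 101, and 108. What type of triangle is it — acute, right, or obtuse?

obtuse

Compare the square of the longest side to the sum of squares of the other two: 101² + 108² = 21865 < 35721 = 189².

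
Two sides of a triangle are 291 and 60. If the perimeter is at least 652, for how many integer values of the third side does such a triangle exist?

50

Triangle inequality: 231 < x < 351. Perimeter ≥ 652 gives x ≥ 652 − 291 − 60 = 301.
So 301 ≤ x < 351; integers 301 through 350: 50 values.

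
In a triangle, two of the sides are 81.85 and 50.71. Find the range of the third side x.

31.14 < x < 132.56

By the triangle inequality, x must be less than 81.85 + 50.71 = 132.56 and greater than |81.85 − 50.71| = 31.14.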